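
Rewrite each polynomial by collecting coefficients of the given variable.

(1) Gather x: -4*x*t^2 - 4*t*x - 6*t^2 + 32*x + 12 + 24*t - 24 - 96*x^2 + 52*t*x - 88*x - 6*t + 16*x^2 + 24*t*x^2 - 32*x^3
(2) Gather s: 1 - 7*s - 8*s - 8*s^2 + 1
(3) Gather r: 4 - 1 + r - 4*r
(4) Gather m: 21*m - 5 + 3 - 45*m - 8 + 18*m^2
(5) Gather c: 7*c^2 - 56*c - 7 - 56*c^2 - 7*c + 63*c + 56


(1) = -6*t^2 + 18*t - 32*x^3 + x^2*(24*t - 80) + x*(-4*t^2 + 48*t - 56) - 12
(2) = -8*s^2 - 15*s + 2
(3) = 3 - 3*r
(4) = 18*m^2 - 24*m - 10
(5) = 49 - 49*c^2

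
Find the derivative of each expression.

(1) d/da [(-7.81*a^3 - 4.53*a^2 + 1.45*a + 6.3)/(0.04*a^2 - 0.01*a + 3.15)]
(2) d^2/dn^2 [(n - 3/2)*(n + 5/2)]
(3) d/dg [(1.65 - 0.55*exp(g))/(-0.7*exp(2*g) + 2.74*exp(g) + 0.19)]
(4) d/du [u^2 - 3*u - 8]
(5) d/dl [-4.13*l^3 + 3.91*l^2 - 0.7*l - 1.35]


(1) = (-0.3124*a^4 + 0.1562*a^3 - 73.8172*a^2 - 29.043*a + 4.6305)/(0.0016*a^4 - 0.0008*a^3 + 0.2521*a^2 - 0.063*a + 9.9225)
(2) = 2
(3) = (-0.385*exp(2*g) + 2.31*exp(g) - 4.6255)*exp(g)/(0.49*exp(4*g) - 3.836*exp(3*g) + 7.2416*exp(2*g) + 1.0412*exp(g) + 0.0361)
(4) = 2*u - 3
(5) = -12.39*l^2 + 7.82*l - 0.7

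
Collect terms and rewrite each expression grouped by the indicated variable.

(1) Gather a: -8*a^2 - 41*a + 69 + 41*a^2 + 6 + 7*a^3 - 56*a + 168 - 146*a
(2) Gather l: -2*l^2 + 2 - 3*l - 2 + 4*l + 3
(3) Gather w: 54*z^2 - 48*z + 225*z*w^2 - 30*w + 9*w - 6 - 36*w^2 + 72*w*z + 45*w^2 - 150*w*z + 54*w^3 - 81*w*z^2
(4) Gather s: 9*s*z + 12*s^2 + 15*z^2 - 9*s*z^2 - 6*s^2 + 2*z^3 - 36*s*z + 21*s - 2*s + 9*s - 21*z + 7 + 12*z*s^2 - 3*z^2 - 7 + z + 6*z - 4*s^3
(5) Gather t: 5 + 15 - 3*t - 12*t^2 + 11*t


(1) = 7*a^3 + 33*a^2 - 243*a + 243
(2) = -2*l^2 + l + 3
(3) = 54*w^3 + w^2*(225*z + 9) + w*(-81*z^2 - 78*z - 21) + 54*z^2 - 48*z - 6
(4) = -4*s^3 + s^2*(12*z + 6) + s*(-9*z^2 - 27*z + 28) + 2*z^3 + 12*z^2 - 14*z
(5) = -12*t^2 + 8*t + 20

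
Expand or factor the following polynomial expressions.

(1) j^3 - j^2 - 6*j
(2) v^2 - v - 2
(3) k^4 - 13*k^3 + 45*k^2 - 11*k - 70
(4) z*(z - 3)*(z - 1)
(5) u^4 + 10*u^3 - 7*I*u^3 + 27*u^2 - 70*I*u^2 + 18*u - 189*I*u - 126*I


(1) = j*(j - 3)*(j + 2)
(2) = (v - 2)*(v + 1)
(3) = (k - 7)*(k - 5)*(k - 2)*(k + 1)
(4) = z^3 - 4*z^2 + 3*z
(5) = (u + 1)*(u + 3)*(u + 6)*(u - 7*I)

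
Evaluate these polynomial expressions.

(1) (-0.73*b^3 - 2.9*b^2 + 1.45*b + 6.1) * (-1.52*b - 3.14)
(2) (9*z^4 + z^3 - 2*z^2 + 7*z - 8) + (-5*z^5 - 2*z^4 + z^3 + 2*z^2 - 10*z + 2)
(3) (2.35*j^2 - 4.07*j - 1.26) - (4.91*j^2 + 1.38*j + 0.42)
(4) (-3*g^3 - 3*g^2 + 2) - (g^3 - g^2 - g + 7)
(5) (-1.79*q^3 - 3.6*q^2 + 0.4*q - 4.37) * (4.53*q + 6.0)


(1) = 1.1096*b^4 + 6.7002*b^3 + 6.902*b^2 - 13.825*b - 19.154
(2) = -5*z^5 + 7*z^4 + 2*z^3 - 3*z - 6
(3) = -2.56*j^2 - 5.45*j - 1.68
(4) = -4*g^3 - 2*g^2 + g - 5
(5) = -8.1087*q^4 - 27.048*q^3 - 19.788*q^2 - 17.3961*q - 26.22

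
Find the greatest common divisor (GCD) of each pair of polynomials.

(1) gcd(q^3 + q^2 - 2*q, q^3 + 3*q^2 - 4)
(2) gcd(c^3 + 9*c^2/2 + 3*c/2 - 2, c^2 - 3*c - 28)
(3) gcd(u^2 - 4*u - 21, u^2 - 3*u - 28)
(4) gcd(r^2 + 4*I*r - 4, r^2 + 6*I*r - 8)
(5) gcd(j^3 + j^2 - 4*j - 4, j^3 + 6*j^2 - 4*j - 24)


(1) = gcd(q*(q - 1)*(q + 2), (q - 1)*(q + 2)^2) = q^2 + q - 2
(2) = c + 4
(3) = gcd((u - 7)*(u + 3), (u - 7)*(u + 4)) = u - 7
(4) = r + 2*I
(5) = gcd((j - 2)*(j + 1)*(j + 2), (j - 2)*(j + 2)*(j + 6)) = j^2 - 4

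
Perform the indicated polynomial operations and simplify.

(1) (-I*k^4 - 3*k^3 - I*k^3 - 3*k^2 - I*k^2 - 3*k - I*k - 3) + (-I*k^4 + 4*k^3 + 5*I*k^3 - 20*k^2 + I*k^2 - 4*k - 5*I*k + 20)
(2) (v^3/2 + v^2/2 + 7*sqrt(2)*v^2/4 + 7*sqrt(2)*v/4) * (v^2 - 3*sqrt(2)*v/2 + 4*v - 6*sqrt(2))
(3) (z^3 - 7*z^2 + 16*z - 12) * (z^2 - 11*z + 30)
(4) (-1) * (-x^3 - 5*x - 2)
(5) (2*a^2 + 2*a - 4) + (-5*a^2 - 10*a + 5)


(1) = -2*I*k^4 + k^3 + 4*I*k^3 - 23*k^2 - 7*k - 6*I*k + 17
(2) = v^5/2 + sqrt(2)*v^4 + 5*v^4/2 - 13*v^3/4 + 5*sqrt(2)*v^3 - 105*v^2/4 + 4*sqrt(2)*v^2 - 21*v
(3) = z^5 - 18*z^4 + 123*z^3 - 398*z^2 + 612*z - 360
(4) = x^3 + 5*x + 2
(5) = -3*a^2 - 8*a + 1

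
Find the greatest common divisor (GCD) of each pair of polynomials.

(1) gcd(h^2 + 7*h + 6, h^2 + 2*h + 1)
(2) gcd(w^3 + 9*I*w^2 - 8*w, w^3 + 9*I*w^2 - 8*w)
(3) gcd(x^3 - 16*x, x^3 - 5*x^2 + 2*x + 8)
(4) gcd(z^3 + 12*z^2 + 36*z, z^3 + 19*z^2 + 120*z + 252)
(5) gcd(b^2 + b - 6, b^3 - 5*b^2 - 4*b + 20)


(1) = gcd((h + 1)*(h + 6), (h + 1)^2) = h + 1
(2) = w^3 + 9*I*w^2 - 8*w
(3) = x - 4
(4) = z^2 + 12*z + 36
(5) = b - 2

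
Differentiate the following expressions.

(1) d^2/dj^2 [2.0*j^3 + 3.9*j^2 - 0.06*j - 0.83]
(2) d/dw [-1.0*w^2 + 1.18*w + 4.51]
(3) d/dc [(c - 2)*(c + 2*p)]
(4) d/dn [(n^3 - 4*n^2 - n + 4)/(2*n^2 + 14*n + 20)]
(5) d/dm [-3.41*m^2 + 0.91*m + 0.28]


(1) = 12.0*j + 7.8
(2) = 1.18 - 2.0*w
(3) = 2*c + 2*p - 2
(4) = (n^4 + 14*n^3 + 3*n^2 - 88*n - 38)/(2*(n^4 + 14*n^3 + 69*n^2 + 140*n + 100))
(5) = 0.91 - 6.82*m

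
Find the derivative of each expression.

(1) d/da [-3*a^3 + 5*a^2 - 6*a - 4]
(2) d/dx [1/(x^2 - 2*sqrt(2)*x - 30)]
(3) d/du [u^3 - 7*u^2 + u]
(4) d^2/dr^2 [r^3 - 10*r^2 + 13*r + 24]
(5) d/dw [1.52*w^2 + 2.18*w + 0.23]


(1) = -9*a^2 + 10*a - 6
(2) = 2*(-x + sqrt(2))/(-x^2 + 2*sqrt(2)*x + 30)^2
(3) = 3*u^2 - 14*u + 1
(4) = 6*r - 20
(5) = 3.04*w + 2.18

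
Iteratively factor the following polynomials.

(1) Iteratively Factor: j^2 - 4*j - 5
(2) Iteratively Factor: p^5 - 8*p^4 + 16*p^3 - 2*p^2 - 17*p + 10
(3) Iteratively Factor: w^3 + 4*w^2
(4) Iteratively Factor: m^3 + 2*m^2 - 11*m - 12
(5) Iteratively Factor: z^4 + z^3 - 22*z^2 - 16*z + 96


(1) = (j - 5)*(j + 1)
(2) = (p + 1)*(p^4 - 9*p^3 + 25*p^2 - 27*p + 10) = (p - 5)*(p + 1)*(p^3 - 4*p^2 + 5*p - 2) = (p - 5)*(p - 1)*(p + 1)*(p^2 - 3*p + 2) = (p - 5)*(p - 1)^2*(p + 1)*(p - 2)
(3) = (w + 4)*(w^2) = w*(w + 4)*(w)
(4) = (m + 1)*(m^2 + m - 12) = (m - 3)*(m + 1)*(m + 4)
(5) = (z - 2)*(z^3 + 3*z^2 - 16*z - 48) = (z - 2)*(z + 3)*(z^2 - 16) = (z - 2)*(z + 3)*(z + 4)*(z - 4)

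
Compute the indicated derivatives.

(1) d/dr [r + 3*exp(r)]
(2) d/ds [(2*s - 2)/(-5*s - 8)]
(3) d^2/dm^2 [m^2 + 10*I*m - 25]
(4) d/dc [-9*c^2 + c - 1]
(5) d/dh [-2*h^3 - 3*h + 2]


(1) = 3*exp(r) + 1
(2) = -26/(5*s + 8)^2
(3) = 2
(4) = 1 - 18*c
(5) = -6*h^2 - 3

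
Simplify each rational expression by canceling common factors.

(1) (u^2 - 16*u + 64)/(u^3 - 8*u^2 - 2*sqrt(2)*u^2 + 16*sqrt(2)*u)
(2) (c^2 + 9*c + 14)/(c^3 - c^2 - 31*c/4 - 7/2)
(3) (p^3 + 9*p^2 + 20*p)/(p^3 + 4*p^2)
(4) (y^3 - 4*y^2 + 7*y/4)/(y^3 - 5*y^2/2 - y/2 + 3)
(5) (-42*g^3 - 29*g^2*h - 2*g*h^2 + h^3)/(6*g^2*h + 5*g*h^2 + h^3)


(1) = (u - 8)/(u^2 - 2*sqrt(2)*u)
(2) = (4*c + 28)/(4*c^2 - 12*c - 7)
(3) = (p + 5)/p
(4) = (4*y^3 - 16*y^2 + 7*y)/(4*y^3 - 10*y^2 - 2*y + 12)
(5) = (-7*g + h)/h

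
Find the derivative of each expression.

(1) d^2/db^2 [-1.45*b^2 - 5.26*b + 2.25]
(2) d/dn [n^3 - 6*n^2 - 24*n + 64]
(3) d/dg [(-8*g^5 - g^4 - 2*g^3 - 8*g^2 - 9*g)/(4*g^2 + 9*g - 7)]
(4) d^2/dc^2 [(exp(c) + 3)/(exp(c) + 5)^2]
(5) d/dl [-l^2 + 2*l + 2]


(1) = -2.90000000000000
(2) = 3*n^2 - 12*n - 24
(3) = (-96*g^6 - 296*g^5 + 245*g^4 - 8*g^3 + 6*g^2 + 112*g + 63)/(16*g^4 + 72*g^3 + 25*g^2 - 126*g + 49)
(4) = exp(c)/(exp(c) + 5)^2 - 18*exp(2*c)/(exp(c) + 5)^4 - 30*exp(c)/(exp(c) + 5)^4
(5) = 2 - 2*l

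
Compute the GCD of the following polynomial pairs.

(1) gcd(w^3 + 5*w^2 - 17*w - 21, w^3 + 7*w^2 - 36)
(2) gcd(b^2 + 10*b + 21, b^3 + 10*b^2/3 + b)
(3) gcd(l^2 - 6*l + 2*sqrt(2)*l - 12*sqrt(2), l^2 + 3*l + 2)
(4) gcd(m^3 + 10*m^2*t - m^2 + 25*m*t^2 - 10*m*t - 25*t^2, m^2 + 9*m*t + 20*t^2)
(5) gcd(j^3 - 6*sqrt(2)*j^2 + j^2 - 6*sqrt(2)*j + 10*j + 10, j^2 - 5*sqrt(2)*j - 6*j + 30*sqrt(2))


(1) = gcd((w - 3)*(w + 1)*(w + 7), (w - 2)*(w + 3)*(w + 6)) = 1
(2) = gcd((b + 3)*(b + 7), b*(b + 1/3)*(b + 3)) = b + 3
(3) = gcd((l - 6)*(l + 2*sqrt(2)), (l + 1)*(l + 2)) = 1
(4) = m + 5*t
(5) = j - 5*sqrt(2)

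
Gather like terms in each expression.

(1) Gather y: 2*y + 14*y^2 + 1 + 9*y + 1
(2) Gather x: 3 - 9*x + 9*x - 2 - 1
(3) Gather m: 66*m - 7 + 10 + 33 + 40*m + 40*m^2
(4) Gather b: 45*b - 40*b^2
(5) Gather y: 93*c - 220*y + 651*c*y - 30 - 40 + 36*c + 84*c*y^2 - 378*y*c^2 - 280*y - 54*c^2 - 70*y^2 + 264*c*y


(1) = 14*y^2 + 11*y + 2
(2) = 0
(3) = 40*m^2 + 106*m + 36
(4) = -40*b^2 + 45*b
(5) = -54*c^2 + 129*c + y^2*(84*c - 70) + y*(-378*c^2 + 915*c - 500) - 70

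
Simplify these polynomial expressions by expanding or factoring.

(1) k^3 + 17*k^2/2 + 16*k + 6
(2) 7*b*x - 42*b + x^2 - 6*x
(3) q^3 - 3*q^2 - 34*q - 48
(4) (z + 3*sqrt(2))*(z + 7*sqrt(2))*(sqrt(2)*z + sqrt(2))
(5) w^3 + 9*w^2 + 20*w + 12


(1) = (k + 1/2)*(k + 2)*(k + 6)
(2) = (7*b + x)*(x - 6)
(3) = (q - 8)*(q + 2)*(q + 3)
(4) = sqrt(2)*z^3 + sqrt(2)*z^2 + 20*z^2 + 20*z + 42*sqrt(2)*z + 42*sqrt(2)
(5) = (w + 1)*(w + 2)*(w + 6)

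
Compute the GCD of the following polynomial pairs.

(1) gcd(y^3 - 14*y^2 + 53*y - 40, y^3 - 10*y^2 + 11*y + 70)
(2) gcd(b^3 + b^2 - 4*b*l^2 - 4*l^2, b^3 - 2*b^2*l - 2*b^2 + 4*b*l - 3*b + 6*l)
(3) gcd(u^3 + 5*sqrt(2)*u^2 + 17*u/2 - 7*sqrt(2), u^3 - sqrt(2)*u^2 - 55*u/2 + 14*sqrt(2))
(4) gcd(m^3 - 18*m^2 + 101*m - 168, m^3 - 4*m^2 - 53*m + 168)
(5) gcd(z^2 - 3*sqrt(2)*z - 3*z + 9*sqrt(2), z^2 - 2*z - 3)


(1) = gcd((y - 8)*(y - 5)*(y - 1), (y - 7)*(y - 5)*(y + 2)) = y - 5
(2) = gcd((b + 1)*(b - 2*l)*(b + 2*l), (b - 3)*(b + 1)*(b - 2*l)) = b^2 - 2*b*l + b - 2*l
(3) = u^2 + 3*sqrt(2)*u - 7/2
(4) = m^2 - 11*m + 24
(5) = gcd((z - 3)*(z - 3*sqrt(2)), (z - 3)*(z + 1)) = z - 3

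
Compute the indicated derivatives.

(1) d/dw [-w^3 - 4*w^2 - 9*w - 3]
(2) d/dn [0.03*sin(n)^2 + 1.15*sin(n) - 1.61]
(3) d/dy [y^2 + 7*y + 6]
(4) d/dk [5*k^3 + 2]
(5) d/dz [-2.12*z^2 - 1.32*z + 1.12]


(1) = -3*w^2 - 8*w - 9
(2) = (0.06*sin(n) + 1.15)*cos(n)
(3) = 2*y + 7
(4) = 15*k^2
(5) = -4.24*z - 1.32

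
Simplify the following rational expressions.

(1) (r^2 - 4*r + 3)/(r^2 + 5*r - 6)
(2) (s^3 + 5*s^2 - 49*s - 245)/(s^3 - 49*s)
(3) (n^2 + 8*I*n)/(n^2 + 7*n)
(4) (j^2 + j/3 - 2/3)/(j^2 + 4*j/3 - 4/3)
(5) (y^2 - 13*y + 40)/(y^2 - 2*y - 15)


(1) = (r - 3)/(r + 6)
(2) = (s + 5)/s
(3) = (n + 8*I)/(n + 7)
(4) = (j + 1)/(j + 2)
(5) = (y - 8)/(y + 3)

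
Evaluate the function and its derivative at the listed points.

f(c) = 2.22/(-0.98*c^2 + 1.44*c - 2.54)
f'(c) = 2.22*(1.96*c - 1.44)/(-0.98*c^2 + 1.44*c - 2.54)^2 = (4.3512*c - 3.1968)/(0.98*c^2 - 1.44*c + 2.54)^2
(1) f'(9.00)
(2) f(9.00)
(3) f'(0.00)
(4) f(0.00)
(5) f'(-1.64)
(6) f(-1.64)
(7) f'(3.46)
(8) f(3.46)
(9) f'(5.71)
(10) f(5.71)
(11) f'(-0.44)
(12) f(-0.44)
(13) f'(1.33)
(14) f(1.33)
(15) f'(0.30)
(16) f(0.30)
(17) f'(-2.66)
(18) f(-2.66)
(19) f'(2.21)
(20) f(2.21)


(1) = 0.01
(2) = -0.03
(3) = -0.50
(4) = -0.87
(5) = -0.18
(6) = -0.29
(7) = 0.14
(8) = -0.24
(9) = 0.03
(10) = -0.08
(11) = -0.45
(12) = -0.66
(13) = 0.47
(14) = -0.94
(15) = -0.39
(16) = -1.01
(17) = -0.08
(18) = -0.17
(19) = 0.37
(20) = -0.54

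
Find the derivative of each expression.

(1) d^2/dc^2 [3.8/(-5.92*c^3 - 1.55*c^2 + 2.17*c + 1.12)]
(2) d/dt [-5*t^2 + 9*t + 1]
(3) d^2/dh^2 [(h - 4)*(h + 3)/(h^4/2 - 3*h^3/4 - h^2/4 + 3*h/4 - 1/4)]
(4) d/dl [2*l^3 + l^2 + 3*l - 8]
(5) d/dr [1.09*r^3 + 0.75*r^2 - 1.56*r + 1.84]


(1) = ((134.976*c + 11.78)*(5.92*c^3 + 1.55*c^2 - 2.17*c - 1.12) - 3.8*(17.76*c^2 + 3.1*c - 2.17)*(35.52*c^2 + 6.2*c - 4.34))/(5.92*c^3 + 1.55*c^2 - 2.17*c - 1.12)^3
(2) = 9 - 10*t
(3) = 8*(12*h^6 - 18*h^5 - 469*h^4 + 103*h^3 + 303*h^2 + 23*h - 98)/(8*h^10 - 20*h^9 - 6*h^8 + 53*h^7 - 29*h^6 - 39*h^5 + 43*h^4 - h^3 - 15*h^2 + 7*h - 1)
(4) = 6*l^2 + 2*l + 3
(5) = 3.27*r^2 + 1.5*r - 1.56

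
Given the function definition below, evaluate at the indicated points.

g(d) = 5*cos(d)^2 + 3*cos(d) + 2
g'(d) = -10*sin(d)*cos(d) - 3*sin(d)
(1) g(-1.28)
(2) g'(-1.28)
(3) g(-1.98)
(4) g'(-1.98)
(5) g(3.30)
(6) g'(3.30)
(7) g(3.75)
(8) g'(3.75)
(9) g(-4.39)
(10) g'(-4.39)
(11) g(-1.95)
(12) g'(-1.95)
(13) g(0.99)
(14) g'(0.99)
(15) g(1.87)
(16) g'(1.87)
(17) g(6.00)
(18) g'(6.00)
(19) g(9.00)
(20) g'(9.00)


(1) = 3.27
(2) = 5.62
(3) = 1.60
(4) = -0.90
(5) = 3.91
(6) = -1.08
(7) = 2.90
(8) = -2.98
(9) = 1.55
(10) = 0.16
(11) = 1.57
(12) = -0.65
(13) = 5.15
(14) = -7.10
(15) = 1.55
(16) = -0.05
(17) = 9.49
(18) = 3.52
(19) = 3.42
(20) = 2.52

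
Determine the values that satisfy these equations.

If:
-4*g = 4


Then:
g = -1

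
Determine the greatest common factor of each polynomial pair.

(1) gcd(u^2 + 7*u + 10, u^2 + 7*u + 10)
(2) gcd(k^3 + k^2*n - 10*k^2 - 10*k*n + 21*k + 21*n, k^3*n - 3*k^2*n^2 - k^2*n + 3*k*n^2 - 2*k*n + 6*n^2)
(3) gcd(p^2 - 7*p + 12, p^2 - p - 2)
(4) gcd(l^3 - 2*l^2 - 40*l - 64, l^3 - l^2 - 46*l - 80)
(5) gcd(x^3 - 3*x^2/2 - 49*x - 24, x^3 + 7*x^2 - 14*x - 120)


(1) = gcd((u + 2)*(u + 5), (u + 2)*(u + 5)) = u^2 + 7*u + 10
(2) = 1
(3) = gcd((p - 4)*(p - 3), (p - 2)*(p + 1)) = 1
(4) = l^2 - 6*l - 16
(5) = gcd((x - 8)*(x + 1/2)*(x + 6), (x - 4)*(x + 5)*(x + 6)) = x + 6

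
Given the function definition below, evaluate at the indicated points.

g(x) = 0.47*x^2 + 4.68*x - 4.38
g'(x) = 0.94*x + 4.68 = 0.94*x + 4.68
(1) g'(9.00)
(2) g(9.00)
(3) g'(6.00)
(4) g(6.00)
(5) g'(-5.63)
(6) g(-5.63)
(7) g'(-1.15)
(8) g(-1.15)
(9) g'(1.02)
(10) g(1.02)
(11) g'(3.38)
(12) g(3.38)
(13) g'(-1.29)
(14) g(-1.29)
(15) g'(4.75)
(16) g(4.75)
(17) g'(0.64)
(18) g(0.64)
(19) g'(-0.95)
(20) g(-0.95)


(1) = 13.14
(2) = 75.81
(3) = 10.32
(4) = 40.62
(5) = -0.61
(6) = -15.83
(7) = 3.60
(8) = -9.14
(9) = 5.64
(10) = 0.88
(11) = 7.86
(12) = 16.81
(13) = 3.47
(14) = -9.64
(15) = 9.14
(16) = 28.45
(17) = 5.28
(18) = -1.19
(19) = 3.79
(20) = -8.40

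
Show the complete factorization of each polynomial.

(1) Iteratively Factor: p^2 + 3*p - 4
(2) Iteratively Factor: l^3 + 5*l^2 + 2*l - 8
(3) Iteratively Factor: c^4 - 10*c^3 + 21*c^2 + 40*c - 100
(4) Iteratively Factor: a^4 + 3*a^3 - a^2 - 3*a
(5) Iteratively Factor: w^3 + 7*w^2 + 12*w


(1) = (p + 4)*(p - 1)
(2) = (l + 4)*(l^2 + l - 2) = (l - 1)*(l + 4)*(l + 2)
(3) = (c - 5)*(c^3 - 5*c^2 - 4*c + 20) = (c - 5)*(c - 2)*(c^2 - 3*c - 10) = (c - 5)^2*(c - 2)*(c + 2)
(4) = (a)*(a^3 + 3*a^2 - a - 3) = a*(a + 1)*(a^2 + 2*a - 3) = a*(a + 1)*(a + 3)*(a - 1)
(5) = (w)*(w^2 + 7*w + 12) = w*(w + 4)*(w + 3)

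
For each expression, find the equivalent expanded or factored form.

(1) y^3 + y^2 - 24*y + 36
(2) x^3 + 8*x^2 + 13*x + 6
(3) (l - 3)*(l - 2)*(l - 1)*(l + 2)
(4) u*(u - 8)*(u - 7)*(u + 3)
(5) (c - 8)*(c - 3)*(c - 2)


(1) = (y - 3)*(y - 2)*(y + 6)
(2) = (x + 1)^2*(x + 6)
(3) = l^4 - 4*l^3 - l^2 + 16*l - 12
(4) = u^4 - 12*u^3 + 11*u^2 + 168*u
(5) = c^3 - 13*c^2 + 46*c - 48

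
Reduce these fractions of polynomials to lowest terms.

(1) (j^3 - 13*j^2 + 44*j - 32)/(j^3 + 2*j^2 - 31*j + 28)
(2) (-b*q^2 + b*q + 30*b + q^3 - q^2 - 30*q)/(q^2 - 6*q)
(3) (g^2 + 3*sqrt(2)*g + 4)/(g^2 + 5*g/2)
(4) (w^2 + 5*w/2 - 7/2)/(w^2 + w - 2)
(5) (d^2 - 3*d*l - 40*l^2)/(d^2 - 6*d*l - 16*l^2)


(1) = (j - 8)/(j + 7)
(2) = (-b*q - 5*b + q^2 + 5*q)/q
(3) = (2*g^2 + 6*sqrt(2)*g + 8)/(2*g^2 + 5*g)
(4) = (2*w + 7)/(2*w + 4)
(5) = (d + 5*l)/(d + 2*l)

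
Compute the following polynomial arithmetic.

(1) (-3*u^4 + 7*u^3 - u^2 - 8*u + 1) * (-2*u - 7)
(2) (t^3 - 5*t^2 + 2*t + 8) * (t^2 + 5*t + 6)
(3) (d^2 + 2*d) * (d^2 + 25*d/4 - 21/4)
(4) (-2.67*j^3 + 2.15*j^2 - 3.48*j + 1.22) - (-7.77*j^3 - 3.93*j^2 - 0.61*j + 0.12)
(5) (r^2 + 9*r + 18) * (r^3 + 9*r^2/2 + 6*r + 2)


(1) = 6*u^5 + 7*u^4 - 47*u^3 + 23*u^2 + 54*u - 7
(2) = t^5 - 17*t^3 - 12*t^2 + 52*t + 48
(3) = d^4 + 33*d^3/4 + 29*d^2/4 - 21*d/2
(4) = 5.1*j^3 + 6.08*j^2 - 2.87*j + 1.1
(5) = r^5 + 27*r^4/2 + 129*r^3/2 + 137*r^2 + 126*r + 36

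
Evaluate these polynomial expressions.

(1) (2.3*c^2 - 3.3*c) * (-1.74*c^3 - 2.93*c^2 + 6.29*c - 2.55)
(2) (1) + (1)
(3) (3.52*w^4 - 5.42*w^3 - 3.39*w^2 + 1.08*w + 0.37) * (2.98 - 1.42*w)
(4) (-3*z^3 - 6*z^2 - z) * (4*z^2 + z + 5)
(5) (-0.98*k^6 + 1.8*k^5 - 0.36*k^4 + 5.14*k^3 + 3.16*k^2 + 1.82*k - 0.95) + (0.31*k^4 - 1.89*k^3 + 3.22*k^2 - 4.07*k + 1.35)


(1) = -4.002*c^5 - 0.997*c^4 + 24.136*c^3 - 26.622*c^2 + 8.415*c
(2) = 2
(3) = -4.9984*w^5 + 18.186*w^4 - 11.3378*w^3 - 11.6358*w^2 + 2.693*w + 1.1026
(4) = -12*z^5 - 27*z^4 - 25*z^3 - 31*z^2 - 5*z
(5) = -0.98*k^6 + 1.8*k^5 - 0.05*k^4 + 3.25*k^3 + 6.38*k^2 - 2.25*k + 0.4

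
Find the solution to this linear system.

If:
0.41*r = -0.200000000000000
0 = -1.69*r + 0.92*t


Then:
r = -0.49
t = -0.90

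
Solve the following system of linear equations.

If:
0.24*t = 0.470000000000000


Then:
t = 1.96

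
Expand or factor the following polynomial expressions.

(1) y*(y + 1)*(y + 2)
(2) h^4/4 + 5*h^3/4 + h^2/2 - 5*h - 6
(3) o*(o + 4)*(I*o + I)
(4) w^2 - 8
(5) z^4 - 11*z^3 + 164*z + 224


(1) = y^3 + 3*y^2 + 2*y
(2) = (h/4 + 1/2)*(h - 2)*(h + 2)*(h + 3)
(3) = I*o^3 + 5*I*o^2 + 4*I*o
(4) = (w - 2*sqrt(2))*(w + 2*sqrt(2))
(5) = (z - 8)*(z - 7)*(z + 2)^2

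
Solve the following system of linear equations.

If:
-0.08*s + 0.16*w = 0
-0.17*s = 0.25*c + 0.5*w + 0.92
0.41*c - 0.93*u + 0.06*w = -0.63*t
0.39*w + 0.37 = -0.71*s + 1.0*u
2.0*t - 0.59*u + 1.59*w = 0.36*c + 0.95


Then:
c = -1.88
s = -1.07
t = 0.39
u = -0.60
w = -0.54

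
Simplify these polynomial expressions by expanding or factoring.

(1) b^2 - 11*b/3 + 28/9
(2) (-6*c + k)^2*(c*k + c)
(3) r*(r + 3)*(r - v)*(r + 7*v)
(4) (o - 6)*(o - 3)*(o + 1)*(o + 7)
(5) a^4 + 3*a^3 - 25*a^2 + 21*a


(1) = (b - 7/3)*(b - 4/3)
(2) = 36*c^3*k + 36*c^3 - 12*c^2*k^2 - 12*c^2*k + c*k^3 + c*k^2
(3) = r^4 + 6*r^3*v + 3*r^3 - 7*r^2*v^2 + 18*r^2*v - 21*r*v^2
(4) = o^4 - o^3 - 47*o^2 + 81*o + 126
(5) = a*(a - 3)*(a - 1)*(a + 7)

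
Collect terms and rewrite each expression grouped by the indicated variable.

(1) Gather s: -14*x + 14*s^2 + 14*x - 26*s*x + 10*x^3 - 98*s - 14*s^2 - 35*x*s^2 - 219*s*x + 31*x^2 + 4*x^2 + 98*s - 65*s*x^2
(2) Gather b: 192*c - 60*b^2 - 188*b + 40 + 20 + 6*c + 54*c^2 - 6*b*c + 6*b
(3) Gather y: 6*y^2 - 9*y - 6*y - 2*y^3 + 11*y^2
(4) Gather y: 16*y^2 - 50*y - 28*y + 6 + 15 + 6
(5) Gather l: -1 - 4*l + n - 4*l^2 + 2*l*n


(1) = -35*s^2*x + s*(-65*x^2 - 245*x) + 10*x^3 + 35*x^2
(2) = -60*b^2 + b*(-6*c - 182) + 54*c^2 + 198*c + 60
(3) = -2*y^3 + 17*y^2 - 15*y
(4) = 16*y^2 - 78*y + 27
(5) = -4*l^2 + l*(2*n - 4) + n - 1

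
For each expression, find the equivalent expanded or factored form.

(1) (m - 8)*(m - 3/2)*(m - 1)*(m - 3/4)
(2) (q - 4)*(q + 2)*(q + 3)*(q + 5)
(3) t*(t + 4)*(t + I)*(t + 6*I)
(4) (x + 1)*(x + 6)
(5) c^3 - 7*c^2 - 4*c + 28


(1) = m^4 - 45*m^3/4 + 235*m^2/8 - 225*m/8 + 9
(2) = q^4 + 6*q^3 - 9*q^2 - 94*q - 120
(3) = t^4 + 4*t^3 + 7*I*t^3 - 6*t^2 + 28*I*t^2 - 24*t
(4) = x^2 + 7*x + 6
(5) = (c - 7)*(c - 2)*(c + 2)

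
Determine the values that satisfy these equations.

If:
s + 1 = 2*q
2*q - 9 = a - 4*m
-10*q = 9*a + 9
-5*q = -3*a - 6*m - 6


Then:
a = -89/39
m = 43/39
q = 15/13
s = 17/13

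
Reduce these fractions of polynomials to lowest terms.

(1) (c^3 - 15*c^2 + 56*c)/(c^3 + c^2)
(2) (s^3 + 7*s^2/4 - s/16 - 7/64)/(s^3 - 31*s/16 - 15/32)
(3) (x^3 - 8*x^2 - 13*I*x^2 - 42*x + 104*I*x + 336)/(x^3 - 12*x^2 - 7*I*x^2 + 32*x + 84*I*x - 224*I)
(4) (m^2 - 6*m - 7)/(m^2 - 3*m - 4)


(1) = (c^2 - 15*c + 56)/(c^2 + c)
(2) = (16*s^2 + 24*s - 7)/(16*s^2 - 4*s - 30)
(3) = (x - 6*I)/(x - 4)
(4) = (m - 7)/(m - 4)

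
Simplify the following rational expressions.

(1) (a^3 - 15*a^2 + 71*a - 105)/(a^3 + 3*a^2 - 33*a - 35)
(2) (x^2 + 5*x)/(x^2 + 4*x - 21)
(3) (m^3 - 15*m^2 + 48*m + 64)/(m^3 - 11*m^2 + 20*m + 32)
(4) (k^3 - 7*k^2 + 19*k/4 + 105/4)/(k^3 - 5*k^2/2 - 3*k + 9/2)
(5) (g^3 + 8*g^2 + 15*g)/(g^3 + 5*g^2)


(1) = (a^2 - 10*a + 21)/(a^2 + 8*a + 7)
(2) = (x^2 + 5*x)/(x^2 + 4*x - 21)
(3) = (m - 8)/(m - 4)
(4) = (2*k^2 - 17*k + 35)/(2*k^2 - 8*k + 6)
(5) = (g + 3)/g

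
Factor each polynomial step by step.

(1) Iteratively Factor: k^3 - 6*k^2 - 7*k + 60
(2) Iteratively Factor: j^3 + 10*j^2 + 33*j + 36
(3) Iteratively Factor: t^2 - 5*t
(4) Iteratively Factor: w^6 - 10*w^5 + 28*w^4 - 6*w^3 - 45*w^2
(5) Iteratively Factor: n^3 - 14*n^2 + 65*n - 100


(1) = (k - 4)*(k^2 - 2*k - 15) = (k - 5)*(k - 4)*(k + 3)
(2) = (j + 3)*(j^2 + 7*j + 12) = (j + 3)*(j + 4)*(j + 3)
(3) = (t - 5)*(t)
(4) = (w - 3)*(w^5 - 7*w^4 + 7*w^3 + 15*w^2) = (w - 3)*(w + 1)*(w^4 - 8*w^3 + 15*w^2) = w*(w - 3)*(w + 1)*(w^3 - 8*w^2 + 15*w) = w*(w - 5)*(w - 3)*(w + 1)*(w^2 - 3*w) = w^2*(w - 5)*(w - 3)*(w + 1)*(w - 3)
(5) = (n - 4)*(n^2 - 10*n + 25) = (n - 5)*(n - 4)*(n - 5)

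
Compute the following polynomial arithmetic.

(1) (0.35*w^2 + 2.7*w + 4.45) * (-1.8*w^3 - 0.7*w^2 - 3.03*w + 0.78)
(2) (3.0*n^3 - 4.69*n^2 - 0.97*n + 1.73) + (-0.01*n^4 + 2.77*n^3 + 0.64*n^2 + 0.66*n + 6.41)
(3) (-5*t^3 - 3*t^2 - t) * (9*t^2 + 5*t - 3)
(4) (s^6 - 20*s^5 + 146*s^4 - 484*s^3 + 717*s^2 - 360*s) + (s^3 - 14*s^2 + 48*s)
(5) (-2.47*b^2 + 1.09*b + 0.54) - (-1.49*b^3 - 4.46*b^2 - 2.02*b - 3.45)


(1) = -0.63*w^5 - 5.105*w^4 - 10.9605*w^3 - 11.023*w^2 - 11.3775*w + 3.471
(2) = -0.01*n^4 + 5.77*n^3 - 4.05*n^2 - 0.31*n + 8.14
(3) = -45*t^5 - 52*t^4 - 9*t^3 + 4*t^2 + 3*t
(4) = s^6 - 20*s^5 + 146*s^4 - 483*s^3 + 703*s^2 - 312*s
(5) = 1.49*b^3 + 1.99*b^2 + 3.11*b + 3.99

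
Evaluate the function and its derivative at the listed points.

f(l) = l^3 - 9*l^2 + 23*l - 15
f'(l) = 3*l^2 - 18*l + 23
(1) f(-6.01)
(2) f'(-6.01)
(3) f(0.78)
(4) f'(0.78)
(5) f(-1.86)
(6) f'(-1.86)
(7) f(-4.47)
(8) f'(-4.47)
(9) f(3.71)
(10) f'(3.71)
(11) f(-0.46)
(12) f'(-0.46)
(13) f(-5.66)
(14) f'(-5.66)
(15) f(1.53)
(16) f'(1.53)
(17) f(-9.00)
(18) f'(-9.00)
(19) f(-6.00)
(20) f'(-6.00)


(1) = -695.39
(2) = 239.54
(3) = -2.06
(4) = 10.79
(5) = -95.35
(6) = 66.86
(7) = -386.95
(8) = 163.40
(9) = -2.48
(10) = -2.49
(11) = -27.58
(12) = 31.91
(13) = -614.82
(14) = 220.99
(15) = 2.70
(16) = 2.48
(17) = -1680.00
(18) = 428.00
(19) = -693.00
(20) = 239.00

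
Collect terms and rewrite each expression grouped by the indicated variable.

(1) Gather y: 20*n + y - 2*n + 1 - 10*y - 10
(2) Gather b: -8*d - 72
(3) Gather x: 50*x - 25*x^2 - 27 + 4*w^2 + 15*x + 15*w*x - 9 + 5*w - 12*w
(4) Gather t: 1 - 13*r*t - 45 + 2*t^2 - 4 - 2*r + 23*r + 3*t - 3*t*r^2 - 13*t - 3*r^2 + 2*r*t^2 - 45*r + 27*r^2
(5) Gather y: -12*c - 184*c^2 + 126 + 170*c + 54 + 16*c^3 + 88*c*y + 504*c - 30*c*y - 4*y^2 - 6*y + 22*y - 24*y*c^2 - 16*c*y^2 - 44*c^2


(1) = 18*n - 9*y - 9
(2) = -8*d - 72
(3) = 4*w^2 - 7*w - 25*x^2 + x*(15*w + 65) - 36
(4) = 24*r^2 - 24*r + t^2*(2*r + 2) + t*(-3*r^2 - 13*r - 10) - 48
(5) = 16*c^3 - 228*c^2 + 662*c + y^2*(-16*c - 4) + y*(-24*c^2 + 58*c + 16) + 180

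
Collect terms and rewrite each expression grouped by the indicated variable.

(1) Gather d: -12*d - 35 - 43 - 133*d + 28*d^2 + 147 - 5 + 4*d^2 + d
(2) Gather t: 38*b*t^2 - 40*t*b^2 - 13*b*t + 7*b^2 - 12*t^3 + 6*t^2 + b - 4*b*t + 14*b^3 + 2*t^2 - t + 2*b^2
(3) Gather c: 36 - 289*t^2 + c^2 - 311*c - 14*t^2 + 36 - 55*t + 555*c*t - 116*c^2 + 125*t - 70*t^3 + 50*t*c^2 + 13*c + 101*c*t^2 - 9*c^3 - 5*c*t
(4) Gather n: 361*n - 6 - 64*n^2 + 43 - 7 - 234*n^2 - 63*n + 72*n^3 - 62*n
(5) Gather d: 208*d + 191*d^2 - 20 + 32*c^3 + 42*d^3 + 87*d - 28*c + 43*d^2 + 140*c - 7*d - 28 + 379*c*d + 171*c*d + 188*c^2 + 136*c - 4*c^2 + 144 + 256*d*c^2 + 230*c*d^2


(1) = 32*d^2 - 144*d + 64
(2) = 14*b^3 + 9*b^2 + b - 12*t^3 + t^2*(38*b + 8) + t*(-40*b^2 - 17*b - 1)
(3) = -9*c^3 + c^2*(50*t - 115) + c*(101*t^2 + 550*t - 298) - 70*t^3 - 303*t^2 + 70*t + 72
(4) = 72*n^3 - 298*n^2 + 236*n + 30
(5) = 32*c^3 + 184*c^2 + 248*c + 42*d^3 + d^2*(230*c + 234) + d*(256*c^2 + 550*c + 288) + 96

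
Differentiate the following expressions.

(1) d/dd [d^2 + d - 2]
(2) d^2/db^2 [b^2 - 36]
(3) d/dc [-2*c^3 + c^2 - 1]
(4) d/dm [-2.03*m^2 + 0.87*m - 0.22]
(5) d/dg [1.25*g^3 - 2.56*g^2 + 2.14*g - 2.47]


(1) = 2*d + 1
(2) = 2
(3) = 2*c*(1 - 3*c)
(4) = 0.87 - 4.06*m
(5) = 3.75*g^2 - 5.12*g + 2.14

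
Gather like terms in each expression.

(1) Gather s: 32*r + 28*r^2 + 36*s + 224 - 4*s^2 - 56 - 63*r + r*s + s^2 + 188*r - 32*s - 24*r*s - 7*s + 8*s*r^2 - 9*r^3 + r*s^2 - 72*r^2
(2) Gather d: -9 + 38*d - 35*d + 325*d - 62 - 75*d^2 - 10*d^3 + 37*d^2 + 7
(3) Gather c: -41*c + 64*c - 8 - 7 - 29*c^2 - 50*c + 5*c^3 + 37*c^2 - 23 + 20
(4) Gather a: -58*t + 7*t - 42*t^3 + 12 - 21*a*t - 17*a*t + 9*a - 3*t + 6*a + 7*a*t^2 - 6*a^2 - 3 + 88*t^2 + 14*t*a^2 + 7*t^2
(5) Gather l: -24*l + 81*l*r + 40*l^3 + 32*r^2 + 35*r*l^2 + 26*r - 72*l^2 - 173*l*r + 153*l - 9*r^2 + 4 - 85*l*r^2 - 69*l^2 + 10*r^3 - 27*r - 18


(1) = -9*r^3 - 44*r^2 + 157*r + s^2*(r - 3) + s*(8*r^2 - 23*r - 3) + 168
(2) = -10*d^3 - 38*d^2 + 328*d - 64
(3) = 5*c^3 + 8*c^2 - 27*c - 18
(4) = a^2*(14*t - 6) + a*(7*t^2 - 38*t + 15) - 42*t^3 + 95*t^2 - 54*t + 9
(5) = 40*l^3 + l^2*(35*r - 141) + l*(-85*r^2 - 92*r + 129) + 10*r^3 + 23*r^2 - r - 14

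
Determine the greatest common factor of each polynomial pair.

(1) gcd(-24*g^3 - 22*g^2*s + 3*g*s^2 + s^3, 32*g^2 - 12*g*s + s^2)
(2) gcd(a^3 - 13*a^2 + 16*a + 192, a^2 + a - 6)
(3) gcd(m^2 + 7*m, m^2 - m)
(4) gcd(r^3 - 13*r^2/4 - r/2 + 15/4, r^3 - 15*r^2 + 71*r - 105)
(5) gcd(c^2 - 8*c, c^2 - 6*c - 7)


(1) = gcd((-4*g + s)*(g + s)*(6*g + s), (-8*g + s)*(-4*g + s)) = -4*g + s
(2) = gcd((a - 8)^2*(a + 3), (a - 2)*(a + 3)) = a + 3
(3) = gcd(m*(m + 7), m*(m - 1)) = m
(4) = gcd((r - 3)*(r - 5/4)*(r + 1), (r - 7)*(r - 5)*(r - 3)) = r - 3
(5) = gcd(c*(c - 8), (c - 7)*(c + 1)) = 1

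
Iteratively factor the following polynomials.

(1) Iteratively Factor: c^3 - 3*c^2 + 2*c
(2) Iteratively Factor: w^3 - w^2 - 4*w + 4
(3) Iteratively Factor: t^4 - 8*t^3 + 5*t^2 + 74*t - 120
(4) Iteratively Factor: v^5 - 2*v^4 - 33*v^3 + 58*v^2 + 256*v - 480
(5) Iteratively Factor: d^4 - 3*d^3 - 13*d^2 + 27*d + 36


(1) = (c)*(c^2 - 3*c + 2) = c*(c - 2)*(c - 1)
(2) = (w - 1)*(w^2 - 4) = (w - 2)*(w - 1)*(w + 2)
(3) = (t + 3)*(t^3 - 11*t^2 + 38*t - 40) = (t - 5)*(t + 3)*(t^2 - 6*t + 8) = (t - 5)*(t - 4)*(t + 3)*(t - 2)
(4) = (v + 4)*(v^4 - 6*v^3 - 9*v^2 + 94*v - 120) = (v - 5)*(v + 4)*(v^3 - v^2 - 14*v + 24) = (v - 5)*(v - 3)*(v + 4)*(v^2 + 2*v - 8) = (v - 5)*(v - 3)*(v - 2)*(v + 4)*(v + 4)
(5) = (d - 4)*(d^3 + d^2 - 9*d - 9) = (d - 4)*(d + 3)*(d^2 - 2*d - 3) = (d - 4)*(d - 3)*(d + 3)*(d + 1)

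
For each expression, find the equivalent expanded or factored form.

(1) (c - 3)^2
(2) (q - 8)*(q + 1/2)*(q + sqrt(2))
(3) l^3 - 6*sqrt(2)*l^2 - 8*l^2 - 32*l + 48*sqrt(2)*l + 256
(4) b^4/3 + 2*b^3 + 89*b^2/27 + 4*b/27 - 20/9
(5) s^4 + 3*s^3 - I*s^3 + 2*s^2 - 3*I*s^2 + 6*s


(1) = c^2 - 6*c + 9
(2) = q^3 - 15*q^2/2 + sqrt(2)*q^2 - 15*sqrt(2)*q/2 - 4*q - 4*sqrt(2)
(3) = (l - 8)*(l - 8*sqrt(2))*(l + 2*sqrt(2))
(4) = (b/3 + 1)*(b - 2/3)*(b + 5/3)*(b + 2)
(5) = s*(s + 3)*(s - 2*I)*(s + I)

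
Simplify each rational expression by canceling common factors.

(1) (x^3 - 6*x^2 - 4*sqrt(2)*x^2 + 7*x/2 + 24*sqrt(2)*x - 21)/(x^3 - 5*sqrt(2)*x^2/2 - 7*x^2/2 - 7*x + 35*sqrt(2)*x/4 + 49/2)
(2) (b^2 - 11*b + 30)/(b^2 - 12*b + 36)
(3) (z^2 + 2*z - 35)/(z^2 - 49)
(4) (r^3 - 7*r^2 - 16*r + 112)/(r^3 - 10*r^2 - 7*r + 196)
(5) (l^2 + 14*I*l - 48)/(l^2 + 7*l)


(1) = (8*x^2 + x*(-48 - 4*sqrt(2)) + 24*sqrt(2))/(8*x^2 + x*(-28 + 8*sqrt(2)) - 28*sqrt(2))
(2) = (b - 5)/(b - 6)
(3) = (z - 5)/(z - 7)
(4) = (r - 4)/(r - 7)
(5) = (l^2 + 14*I*l - 48)/(l^2 + 7*l)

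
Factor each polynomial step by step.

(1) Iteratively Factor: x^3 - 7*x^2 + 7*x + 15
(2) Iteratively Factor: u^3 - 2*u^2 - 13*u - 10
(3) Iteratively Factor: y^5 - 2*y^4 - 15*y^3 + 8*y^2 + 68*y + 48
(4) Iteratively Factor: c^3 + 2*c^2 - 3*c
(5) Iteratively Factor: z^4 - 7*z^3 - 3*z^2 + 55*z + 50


(1) = (x + 1)*(x^2 - 8*x + 15) = (x - 3)*(x + 1)*(x - 5)
(2) = (u + 1)*(u^2 - 3*u - 10) = (u + 1)*(u + 2)*(u - 5)
(3) = (y + 2)*(y^4 - 4*y^3 - 7*y^2 + 22*y + 24) = (y + 2)^2*(y^3 - 6*y^2 + 5*y + 12) = (y + 1)*(y + 2)^2*(y^2 - 7*y + 12) = (y - 3)*(y + 1)*(y + 2)^2*(y - 4)
(4) = (c + 3)*(c^2 - c) = c*(c + 3)*(c - 1)
(5) = (z - 5)*(z^3 - 2*z^2 - 13*z - 10) = (z - 5)*(z + 1)*(z^2 - 3*z - 10) = (z - 5)*(z + 1)*(z + 2)*(z - 5)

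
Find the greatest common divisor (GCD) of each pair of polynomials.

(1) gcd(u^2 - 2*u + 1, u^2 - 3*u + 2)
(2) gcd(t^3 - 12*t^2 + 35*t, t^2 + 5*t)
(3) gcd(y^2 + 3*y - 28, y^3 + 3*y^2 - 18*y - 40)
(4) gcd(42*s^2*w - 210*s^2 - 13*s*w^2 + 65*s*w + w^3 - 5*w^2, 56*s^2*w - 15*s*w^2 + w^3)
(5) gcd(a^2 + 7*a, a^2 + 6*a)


(1) = u - 1
(2) = gcd(t*(t - 7)*(t - 5), t*(t + 5)) = t
(3) = gcd((y - 4)*(y + 7), (y - 4)*(y + 2)*(y + 5)) = y - 4
(4) = gcd((-7*s + w)*(-6*s + w)*(w - 5), w*(-8*s + w)*(-7*s + w)) = 7*s - w
(5) = a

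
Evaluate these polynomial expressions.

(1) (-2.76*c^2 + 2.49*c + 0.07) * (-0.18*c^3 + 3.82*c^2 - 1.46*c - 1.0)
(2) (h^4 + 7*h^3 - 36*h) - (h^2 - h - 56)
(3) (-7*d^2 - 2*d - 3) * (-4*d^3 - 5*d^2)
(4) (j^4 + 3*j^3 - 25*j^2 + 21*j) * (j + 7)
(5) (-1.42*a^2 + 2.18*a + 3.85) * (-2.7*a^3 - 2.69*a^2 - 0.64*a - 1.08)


(1) = 0.4968*c^5 - 10.9914*c^4 + 13.5288*c^3 - 0.608*c^2 - 2.5922*c - 0.07
(2) = h^4 + 7*h^3 - h^2 - 35*h + 56
(3) = 28*d^5 + 43*d^4 + 22*d^3 + 15*d^2
(4) = j^5 + 10*j^4 - 4*j^3 - 154*j^2 + 147*j
(5) = 3.834*a^5 - 2.0662*a^4 - 15.3504*a^3 - 10.2181*a^2 - 4.8184*a - 4.158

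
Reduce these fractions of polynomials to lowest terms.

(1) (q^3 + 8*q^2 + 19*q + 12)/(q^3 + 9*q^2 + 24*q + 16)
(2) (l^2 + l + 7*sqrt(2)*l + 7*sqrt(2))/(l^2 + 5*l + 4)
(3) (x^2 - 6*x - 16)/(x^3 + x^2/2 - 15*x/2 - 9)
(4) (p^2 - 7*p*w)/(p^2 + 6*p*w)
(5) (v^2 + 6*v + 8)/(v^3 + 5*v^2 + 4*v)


(1) = (q + 3)/(q + 4)
(2) = (l + 7*sqrt(2))/(l + 4)
(3) = (2*x - 16)/(2*x^2 - 3*x - 9)
(4) = (p - 7*w)/(p + 6*w)
(5) = (v + 2)/(v^2 + v)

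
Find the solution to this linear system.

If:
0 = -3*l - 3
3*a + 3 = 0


Then:
a = -1
l = -1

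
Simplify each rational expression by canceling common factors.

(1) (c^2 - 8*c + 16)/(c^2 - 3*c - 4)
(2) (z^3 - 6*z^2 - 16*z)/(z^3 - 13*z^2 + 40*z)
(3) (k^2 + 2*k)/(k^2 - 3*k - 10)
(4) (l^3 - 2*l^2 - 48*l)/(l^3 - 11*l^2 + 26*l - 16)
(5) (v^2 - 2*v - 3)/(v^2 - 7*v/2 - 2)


(1) = (c - 4)/(c + 1)
(2) = (z + 2)/(z - 5)
(3) = k/(k - 5)
(4) = (l^2 + 6*l)/(l^2 - 3*l + 2)
(5) = (2*v^2 - 4*v - 6)/(2*v^2 - 7*v - 4)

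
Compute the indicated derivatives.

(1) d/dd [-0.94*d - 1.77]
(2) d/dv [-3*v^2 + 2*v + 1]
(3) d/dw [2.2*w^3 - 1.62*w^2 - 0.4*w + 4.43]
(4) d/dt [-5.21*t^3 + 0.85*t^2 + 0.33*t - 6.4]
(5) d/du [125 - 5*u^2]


(1) = -0.940000000000000
(2) = 2 - 6*v
(3) = 6.6*w^2 - 3.24*w - 0.4
(4) = -15.63*t^2 + 1.7*t + 0.33
(5) = -10*u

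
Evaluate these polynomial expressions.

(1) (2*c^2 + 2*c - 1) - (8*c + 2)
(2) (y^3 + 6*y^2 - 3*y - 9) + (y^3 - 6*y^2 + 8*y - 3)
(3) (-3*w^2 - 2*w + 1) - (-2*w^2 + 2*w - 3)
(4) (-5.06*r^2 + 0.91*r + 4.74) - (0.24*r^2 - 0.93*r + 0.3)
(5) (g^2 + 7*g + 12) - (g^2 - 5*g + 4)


(1) = 2*c^2 - 6*c - 3
(2) = 2*y^3 + 5*y - 12
(3) = -w^2 - 4*w + 4
(4) = -5.3*r^2 + 1.84*r + 4.44
(5) = 12*g + 8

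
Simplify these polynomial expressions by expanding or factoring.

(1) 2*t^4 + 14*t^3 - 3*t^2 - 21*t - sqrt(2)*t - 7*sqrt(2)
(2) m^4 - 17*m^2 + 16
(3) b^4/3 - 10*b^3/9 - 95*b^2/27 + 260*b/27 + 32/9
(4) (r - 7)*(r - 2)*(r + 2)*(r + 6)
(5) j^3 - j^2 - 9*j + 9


(1) = (t + 7)*(t - sqrt(2))*(sqrt(2)*t + 1)^2
(2) = (m - 4)*(m - 1)*(m + 1)*(m + 4)
(3) = (b/3 + 1)*(b - 4)*(b - 8/3)*(b + 1/3)
(4) = r^4 - r^3 - 46*r^2 + 4*r + 168
(5) = (j - 3)*(j - 1)*(j + 3)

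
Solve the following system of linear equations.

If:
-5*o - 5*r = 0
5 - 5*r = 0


Then:
o = -1
r = 1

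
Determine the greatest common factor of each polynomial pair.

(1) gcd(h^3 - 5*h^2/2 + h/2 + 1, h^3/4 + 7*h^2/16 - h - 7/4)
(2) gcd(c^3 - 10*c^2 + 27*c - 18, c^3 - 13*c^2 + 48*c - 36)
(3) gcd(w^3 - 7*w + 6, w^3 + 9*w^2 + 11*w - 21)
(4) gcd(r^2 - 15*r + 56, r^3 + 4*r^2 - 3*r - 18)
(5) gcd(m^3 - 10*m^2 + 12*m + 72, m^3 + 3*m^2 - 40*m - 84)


(1) = h - 2
(2) = gcd((c - 6)*(c - 3)*(c - 1), (c - 6)^2*(c - 1)) = c^2 - 7*c + 6
(3) = w^2 + 2*w - 3
(4) = 1
(5) = gcd((m - 6)^2*(m + 2), (m - 6)*(m + 2)*(m + 7)) = m^2 - 4*m - 12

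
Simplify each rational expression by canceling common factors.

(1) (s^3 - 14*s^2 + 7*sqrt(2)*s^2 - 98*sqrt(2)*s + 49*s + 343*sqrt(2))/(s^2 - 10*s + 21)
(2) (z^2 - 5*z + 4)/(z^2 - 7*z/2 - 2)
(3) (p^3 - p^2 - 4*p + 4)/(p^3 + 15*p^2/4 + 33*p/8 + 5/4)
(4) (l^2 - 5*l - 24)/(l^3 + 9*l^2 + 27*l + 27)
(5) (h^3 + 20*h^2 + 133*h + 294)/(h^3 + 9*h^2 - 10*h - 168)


(1) = (s^2 + s*(-7 + 7*sqrt(2)) - 49*sqrt(2))/(s - 3)
(2) = (2*z - 2)/(2*z + 1)
(3) = (8*p^2 - 24*p + 16)/(8*p^2 + 14*p + 5)
(4) = (l - 8)/(l^2 + 6*l + 9)
(5) = (h + 7)/(h - 4)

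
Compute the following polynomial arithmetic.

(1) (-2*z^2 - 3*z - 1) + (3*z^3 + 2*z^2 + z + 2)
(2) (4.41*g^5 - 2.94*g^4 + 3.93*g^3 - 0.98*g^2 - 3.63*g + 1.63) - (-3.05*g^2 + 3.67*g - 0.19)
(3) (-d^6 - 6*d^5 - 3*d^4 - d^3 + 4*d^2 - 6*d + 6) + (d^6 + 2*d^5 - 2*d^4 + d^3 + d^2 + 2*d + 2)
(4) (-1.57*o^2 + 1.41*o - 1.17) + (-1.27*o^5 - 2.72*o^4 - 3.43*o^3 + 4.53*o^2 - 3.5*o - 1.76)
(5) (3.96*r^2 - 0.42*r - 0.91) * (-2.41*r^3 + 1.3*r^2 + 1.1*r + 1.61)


(1) = 3*z^3 - 2*z + 1
(2) = 4.41*g^5 - 2.94*g^4 + 3.93*g^3 + 2.07*g^2 - 7.3*g + 1.82
(3) = -4*d^5 - 5*d^4 + 5*d^2 - 4*d + 8
(4) = -1.27*o^5 - 2.72*o^4 - 3.43*o^3 + 2.96*o^2 - 2.09*o - 2.93
(5) = -9.5436*r^5 + 6.1602*r^4 + 6.0031*r^3 + 4.7306*r^2 - 1.6772*r - 1.4651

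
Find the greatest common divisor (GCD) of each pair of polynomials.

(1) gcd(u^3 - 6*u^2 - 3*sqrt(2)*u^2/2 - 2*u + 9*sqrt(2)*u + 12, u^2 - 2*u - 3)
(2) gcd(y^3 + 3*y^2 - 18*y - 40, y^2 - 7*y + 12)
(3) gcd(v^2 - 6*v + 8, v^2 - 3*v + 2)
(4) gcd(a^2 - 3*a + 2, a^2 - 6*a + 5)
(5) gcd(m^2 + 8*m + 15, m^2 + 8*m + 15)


(1) = 1
(2) = y - 4
(3) = gcd((v - 4)*(v - 2), (v - 2)*(v - 1)) = v - 2
(4) = a - 1
(5) = m^2 + 8*m + 15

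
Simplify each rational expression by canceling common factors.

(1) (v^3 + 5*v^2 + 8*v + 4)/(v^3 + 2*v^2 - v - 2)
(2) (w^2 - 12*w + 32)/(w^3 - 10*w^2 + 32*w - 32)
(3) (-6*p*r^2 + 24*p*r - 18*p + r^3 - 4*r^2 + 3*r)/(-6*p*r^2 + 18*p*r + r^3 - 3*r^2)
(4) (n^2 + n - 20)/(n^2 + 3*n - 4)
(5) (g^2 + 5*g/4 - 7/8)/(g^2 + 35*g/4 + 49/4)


(1) = (v + 2)/(v - 1)
(2) = (w - 8)/(w^2 - 6*w + 8)
(3) = (r - 1)/r
(4) = (n^2 + n - 20)/(n^2 + 3*n - 4)
(5) = (2*g - 1)/(2*g + 14)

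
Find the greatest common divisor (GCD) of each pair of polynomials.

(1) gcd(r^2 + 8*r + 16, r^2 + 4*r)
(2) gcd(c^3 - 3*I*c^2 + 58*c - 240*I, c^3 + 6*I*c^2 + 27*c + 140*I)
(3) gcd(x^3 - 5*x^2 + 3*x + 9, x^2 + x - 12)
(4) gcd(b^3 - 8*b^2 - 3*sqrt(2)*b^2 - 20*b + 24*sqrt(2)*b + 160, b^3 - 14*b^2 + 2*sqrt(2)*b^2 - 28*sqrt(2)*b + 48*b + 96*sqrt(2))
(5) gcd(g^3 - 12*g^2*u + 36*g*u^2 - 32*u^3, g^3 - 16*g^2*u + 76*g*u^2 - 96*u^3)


(1) = gcd((r + 4)^2, r*(r + 4)) = r + 4
(2) = gcd((c - 6*I)*(c - 5*I)*(c + 8*I), (c - 5*I)*(c + 4*I)*(c + 7*I)) = c - 5*I
(3) = gcd((x - 3)^2*(x + 1), (x - 3)*(x + 4)) = x - 3
(4) = b^2 + b*(-8 + 2*sqrt(2)) - 16*sqrt(2)
(5) = g^2 - 10*g*u + 16*u^2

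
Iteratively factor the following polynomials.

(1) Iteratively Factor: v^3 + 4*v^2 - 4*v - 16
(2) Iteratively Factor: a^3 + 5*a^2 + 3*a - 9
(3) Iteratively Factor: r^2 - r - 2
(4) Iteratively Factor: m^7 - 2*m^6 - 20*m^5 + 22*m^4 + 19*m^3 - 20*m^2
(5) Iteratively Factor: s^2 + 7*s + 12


(1) = (v + 2)*(v^2 + 2*v - 8) = (v + 2)*(v + 4)*(v - 2)
(2) = (a - 1)*(a^2 + 6*a + 9) = (a - 1)*(a + 3)*(a + 3)
(3) = (r - 2)*(r + 1)
(4) = (m + 1)*(m^6 - 3*m^5 - 17*m^4 + 39*m^3 - 20*m^2) = (m + 1)*(m + 4)*(m^5 - 7*m^4 + 11*m^3 - 5*m^2) = (m - 1)*(m + 1)*(m + 4)*(m^4 - 6*m^3 + 5*m^2) = m*(m - 1)*(m + 1)*(m + 4)*(m^3 - 6*m^2 + 5*m) = m*(m - 1)^2*(m + 1)*(m + 4)*(m^2 - 5*m) = m^2*(m - 1)^2*(m + 1)*(m + 4)*(m - 5)
(5) = (s + 3)*(s + 4)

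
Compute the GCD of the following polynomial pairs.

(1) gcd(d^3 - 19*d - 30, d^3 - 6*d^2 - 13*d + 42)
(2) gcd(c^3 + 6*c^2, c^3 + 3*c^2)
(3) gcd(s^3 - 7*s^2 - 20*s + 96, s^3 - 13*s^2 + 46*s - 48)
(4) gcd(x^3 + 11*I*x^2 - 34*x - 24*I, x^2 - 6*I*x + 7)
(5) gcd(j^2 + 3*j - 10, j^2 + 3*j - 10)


(1) = d + 3
(2) = gcd(c^2*(c + 6), c^2*(c + 3)) = c^2
(3) = gcd((s - 8)*(s - 3)*(s + 4), (s - 8)*(s - 3)*(s - 2)) = s^2 - 11*s + 24
(4) = gcd((x + I)*(x + 4*I)*(x + 6*I), (x - 7*I)*(x + I)) = x + I
(5) = gcd((j - 2)*(j + 5), (j - 2)*(j + 5)) = j^2 + 3*j - 10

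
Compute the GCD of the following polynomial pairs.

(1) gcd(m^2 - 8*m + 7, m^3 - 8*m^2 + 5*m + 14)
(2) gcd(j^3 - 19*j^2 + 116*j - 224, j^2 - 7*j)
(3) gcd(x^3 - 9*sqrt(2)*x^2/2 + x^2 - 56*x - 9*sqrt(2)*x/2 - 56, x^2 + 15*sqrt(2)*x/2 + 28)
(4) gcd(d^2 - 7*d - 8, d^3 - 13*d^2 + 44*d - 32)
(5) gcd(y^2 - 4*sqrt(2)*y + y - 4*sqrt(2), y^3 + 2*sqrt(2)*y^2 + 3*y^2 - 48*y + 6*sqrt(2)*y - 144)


(1) = m - 7
(2) = gcd((j - 8)*(j - 7)*(j - 4), j*(j - 7)) = j - 7
(3) = gcd((x + 1)*(x - 8*sqrt(2))*(x + 7*sqrt(2)/2), (x + 7*sqrt(2)/2)*(x + 4*sqrt(2))) = x + 7*sqrt(2)/2
(4) = gcd((d - 8)*(d + 1), (d - 8)*(d - 4)*(d - 1)) = d - 8
(5) = y - 4*sqrt(2)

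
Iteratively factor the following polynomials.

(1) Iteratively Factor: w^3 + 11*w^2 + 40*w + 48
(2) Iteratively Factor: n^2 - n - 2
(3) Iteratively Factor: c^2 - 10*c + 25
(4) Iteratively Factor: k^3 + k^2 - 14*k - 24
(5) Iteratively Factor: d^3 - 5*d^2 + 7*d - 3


(1) = (w + 4)*(w^2 + 7*w + 12) = (w + 3)*(w + 4)*(w + 4)
(2) = (n - 2)*(n + 1)
(3) = (c - 5)*(c - 5)
(4) = (k + 2)*(k^2 - k - 12) = (k - 4)*(k + 2)*(k + 3)
(5) = (d - 1)*(d^2 - 4*d + 3) = (d - 3)*(d - 1)*(d - 1)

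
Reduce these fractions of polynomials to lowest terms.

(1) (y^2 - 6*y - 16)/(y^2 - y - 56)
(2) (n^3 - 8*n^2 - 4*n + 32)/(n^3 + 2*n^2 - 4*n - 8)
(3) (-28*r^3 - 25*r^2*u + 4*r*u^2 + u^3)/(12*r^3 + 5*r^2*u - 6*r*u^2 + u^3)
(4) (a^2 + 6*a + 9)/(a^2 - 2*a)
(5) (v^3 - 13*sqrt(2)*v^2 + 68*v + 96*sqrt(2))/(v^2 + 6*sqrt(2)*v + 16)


(1) = (y + 2)/(y + 7)
(2) = (n - 8)/(n + 2)
(3) = (-7*r - u)/(3*r - u)
(4) = (a^2 + 6*a + 9)/(a^2 - 2*a)
(5) = (v^3 - 13*sqrt(2)*v^2 + 68*v + 96*sqrt(2))/(v^2 + 6*sqrt(2)*v + 16)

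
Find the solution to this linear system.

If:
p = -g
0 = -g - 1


Then:
g = -1
p = 1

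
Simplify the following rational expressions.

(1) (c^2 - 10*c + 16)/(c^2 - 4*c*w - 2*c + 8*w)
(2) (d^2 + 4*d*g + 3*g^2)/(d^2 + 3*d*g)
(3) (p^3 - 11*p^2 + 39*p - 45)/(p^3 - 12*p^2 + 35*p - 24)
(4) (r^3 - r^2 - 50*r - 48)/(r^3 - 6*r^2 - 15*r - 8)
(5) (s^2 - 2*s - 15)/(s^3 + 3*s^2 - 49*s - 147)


(1) = (8 - c)/(-c + 4*w)
(2) = (d + g)/d
(3) = (p^2 - 8*p + 15)/(p^2 - 9*p + 8)
(4) = (r + 6)/(r + 1)
(5) = (s - 5)/(s^2 - 49)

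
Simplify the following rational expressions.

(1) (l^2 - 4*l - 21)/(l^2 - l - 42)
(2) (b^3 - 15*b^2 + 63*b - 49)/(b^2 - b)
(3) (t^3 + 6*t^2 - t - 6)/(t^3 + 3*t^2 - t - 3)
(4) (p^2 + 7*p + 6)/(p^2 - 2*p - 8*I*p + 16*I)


(1) = (l + 3)/(l + 6)
(2) = (b^2 - 14*b + 49)/b
(3) = (t + 6)/(t + 3)
(4) = (p^2 + 7*p + 6)/(p^2 + p*(-2 - 8*I) + 16*I)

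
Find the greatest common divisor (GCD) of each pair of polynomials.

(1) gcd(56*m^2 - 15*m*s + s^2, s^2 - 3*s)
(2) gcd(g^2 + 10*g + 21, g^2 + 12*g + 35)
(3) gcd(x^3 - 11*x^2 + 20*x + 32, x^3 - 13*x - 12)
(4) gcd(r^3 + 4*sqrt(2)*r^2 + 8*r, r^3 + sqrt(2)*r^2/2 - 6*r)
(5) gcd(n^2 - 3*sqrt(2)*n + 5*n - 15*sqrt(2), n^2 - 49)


(1) = 1
(2) = gcd((g + 3)*(g + 7), (g + 5)*(g + 7)) = g + 7
(3) = gcd((x - 8)*(x - 4)*(x + 1), (x - 4)*(x + 1)*(x + 3)) = x^2 - 3*x - 4
(4) = r^2 + 2*sqrt(2)*r
(5) = gcd((n + 5)*(n - 3*sqrt(2)), (n - 7)*(n + 7)) = 1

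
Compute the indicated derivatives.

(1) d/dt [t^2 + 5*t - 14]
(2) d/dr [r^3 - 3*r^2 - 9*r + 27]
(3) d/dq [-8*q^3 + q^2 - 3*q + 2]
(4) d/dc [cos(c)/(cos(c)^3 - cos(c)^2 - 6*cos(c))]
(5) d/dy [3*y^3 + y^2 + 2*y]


(1) = 2*t + 5
(2) = 3*r^2 - 6*r - 9
(3) = -24*q^2 + 2*q - 3
(4) = (2*cos(c) - 1)*sin(c)/(sin(c)^2 + cos(c) + 5)^2
(5) = 9*y^2 + 2*y + 2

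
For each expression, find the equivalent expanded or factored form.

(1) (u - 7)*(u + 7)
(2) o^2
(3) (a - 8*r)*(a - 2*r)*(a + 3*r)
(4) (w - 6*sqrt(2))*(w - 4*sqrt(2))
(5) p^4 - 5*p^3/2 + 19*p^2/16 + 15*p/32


(1) = u^2 - 49
(2) = o^2
(3) = a^3 - 7*a^2*r - 14*a*r^2 + 48*r^3
(4) = w^2 - 10*sqrt(2)*w + 48
(5) = p*(p - 3/2)*(p - 5/4)*(p + 1/4)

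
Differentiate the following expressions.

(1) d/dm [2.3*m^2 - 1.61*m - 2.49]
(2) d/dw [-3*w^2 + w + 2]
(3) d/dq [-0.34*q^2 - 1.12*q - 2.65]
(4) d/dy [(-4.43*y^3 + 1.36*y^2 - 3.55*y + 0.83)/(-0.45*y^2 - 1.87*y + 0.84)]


(1) = 4.6*m - 1.61
(2) = 1 - 6*w
(3) = -0.68*q - 1.12
(4) = (1.9935*y^4 + 16.5682*y^3 - 15.3043*y^2 + 3.0318*y - 1.4299)/(0.2025*y^4 + 1.683*y^3 + 2.7409*y^2 - 3.1416*y + 0.7056)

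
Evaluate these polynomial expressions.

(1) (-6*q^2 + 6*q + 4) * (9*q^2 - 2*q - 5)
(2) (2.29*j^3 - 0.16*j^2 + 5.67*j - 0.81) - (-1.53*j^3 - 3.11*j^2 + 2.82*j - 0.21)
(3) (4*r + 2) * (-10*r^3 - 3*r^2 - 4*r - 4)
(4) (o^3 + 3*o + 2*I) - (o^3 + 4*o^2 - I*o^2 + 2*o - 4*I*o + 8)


(1) = -54*q^4 + 66*q^3 + 54*q^2 - 38*q - 20
(2) = 3.82*j^3 + 2.95*j^2 + 2.85*j - 0.6
(3) = -40*r^4 - 32*r^3 - 22*r^2 - 24*r - 8
(4) = -4*o^2 + I*o^2 + o + 4*I*o - 8 + 2*I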